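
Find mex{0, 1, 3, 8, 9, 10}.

The values 0, 1 are all present; 2 is the first non-negative integer missing from the set.

2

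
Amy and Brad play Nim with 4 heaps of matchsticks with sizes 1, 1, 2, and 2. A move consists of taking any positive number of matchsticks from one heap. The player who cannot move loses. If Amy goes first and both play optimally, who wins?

Brad wins

In binary:
  01  (1)
  01  (1)
  10  (2)
  10  (2)
  --
  00  (0)
The nim-sum is 0, so this is a P-position: the player to move is in a losing position under optimal play; Amy is about to move from it and so loses — Brad wins.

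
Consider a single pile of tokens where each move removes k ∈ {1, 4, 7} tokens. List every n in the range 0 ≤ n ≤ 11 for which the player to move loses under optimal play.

0, 2, 5, 8, 10

Grundy values for subtraction set {1, 4, 7}:
k:     0  1  2  3  4  5  6  7  8  9 10 11
g(k):  0  1  0  1  2  0  1  2  0  1  0  1
The P-positions (g = 0) in 0..11 are 0, 2, 5, 8, 10.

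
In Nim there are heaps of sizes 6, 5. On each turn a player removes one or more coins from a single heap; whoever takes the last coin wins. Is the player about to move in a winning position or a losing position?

Winning position

In binary:
  110  (6)
  101  (5)
  ---
  011  (3)
The nim-sum is 3 ≠ 0, so this is an N-position: the player to move can win.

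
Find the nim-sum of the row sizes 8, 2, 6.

12

Compute the nim-sum pairwise:
8 ^ 2 = 10
10 ^ 6 = 12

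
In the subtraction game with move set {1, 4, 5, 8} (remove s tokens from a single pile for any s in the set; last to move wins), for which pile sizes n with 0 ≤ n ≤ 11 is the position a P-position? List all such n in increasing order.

0, 2, 9, 11

Grundy values for subtraction set {1, 4, 5, 8}:
k:     0  1  2  3  4  5  6  7  8  9 10 11
g(k):  0  1  0  1  2  3  2  3  4  0  1  0
The P-positions (g = 0) in 0..11 are 0, 2, 9, 11.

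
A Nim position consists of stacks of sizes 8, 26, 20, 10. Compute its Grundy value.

12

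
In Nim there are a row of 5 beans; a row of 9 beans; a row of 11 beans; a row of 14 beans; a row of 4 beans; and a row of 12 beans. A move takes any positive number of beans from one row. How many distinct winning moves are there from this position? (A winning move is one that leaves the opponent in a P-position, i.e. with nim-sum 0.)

3

Nim-sum: 5 ⊕ 9 ⊕ 11 ⊕ 14 ⊕ 4 ⊕ 12 = 1.
The overall nim-sum is X = 1. A row of size p has a winning move iff p XOR X < p (reduce it to p XOR X).
  5: 5 XOR 1 = 4 < 5 — winning move (to 4).
  9: 9 XOR 1 = 8 < 9 — winning move (to 8).
  11: 11 XOR 1 = 10 < 11 — winning move (to 10).
  14: 14 XOR 1 = 15 ≥ 14 — no move.
  4: 4 XOR 1 = 5 ≥ 4 — no move.
  12: 12 XOR 1 = 13 ≥ 12 — no move.
That gives 3 winning moves.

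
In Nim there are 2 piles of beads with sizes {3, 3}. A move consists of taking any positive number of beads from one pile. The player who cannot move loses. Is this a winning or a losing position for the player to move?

In binary:
  11  (3)
  11  (3)
  --
  00  (0)
The nim-sum is 0, so this is a P-position: the player to move is in a losing position under optimal play.

Losing position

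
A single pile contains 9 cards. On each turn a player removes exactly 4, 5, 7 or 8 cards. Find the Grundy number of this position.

2

Compute g(0), g(1), … for moves {4, 5, 7, 8}:
k:     0  1  2  3  4  5  6  7  8  9
g(k):  0  0  0  0  1  1  1  1  2  2
So g(9) = 2.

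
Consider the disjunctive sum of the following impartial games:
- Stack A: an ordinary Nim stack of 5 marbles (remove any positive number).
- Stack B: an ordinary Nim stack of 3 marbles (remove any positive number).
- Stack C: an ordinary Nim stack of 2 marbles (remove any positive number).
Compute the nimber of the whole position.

4

Stack A is a plain Nim stack of size 5, so its Grundy value is 5.
Stack B is a plain Nim stack of size 3, so its Grundy value is 3.
Stack C is a plain Nim stack of size 2, so its Grundy value is 2.
By the Sprague-Grundy theorem, the Grundy value of a sum of independent games is the XOR of the component values.
Combined value = 5 XOR 3 XOR 2 = 4.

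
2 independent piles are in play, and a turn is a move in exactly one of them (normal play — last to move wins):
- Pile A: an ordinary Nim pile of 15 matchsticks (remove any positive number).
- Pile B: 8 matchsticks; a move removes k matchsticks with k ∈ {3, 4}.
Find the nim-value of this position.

15

Pile A is a plain Nim pile of size 15, so its Grundy value is 15.
For pile B, compute g(0), g(1), … with moves {3, 4}:
g(0) = mex{} = 0
g(1) = mex{} = 0
g(2) = mex{} = 0
g(3) = mex{0} = 1
g(4) = mex{0} = 1
g(5) = mex{0} = 1
g(6) = mex{0,1} = 2
g(7) = mex{1} = 0
g(8) = mex{1} = 0
So g(8) = 0.
The value of a disjunctive sum is the nim-sum of the parts.
Combined value = 15 ⊕ 0 = 15.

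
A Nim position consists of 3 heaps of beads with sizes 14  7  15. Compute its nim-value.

6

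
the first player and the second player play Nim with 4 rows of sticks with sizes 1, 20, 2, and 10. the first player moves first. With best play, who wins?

Compute the nim-sum pairwise:
1 XOR 20 = 21
21 XOR 2 = 23
23 XOR 10 = 29
The nim-sum is 29 ≠ 0, so this is an N-position: the player to move can win; the first player has a winning move.

the first player wins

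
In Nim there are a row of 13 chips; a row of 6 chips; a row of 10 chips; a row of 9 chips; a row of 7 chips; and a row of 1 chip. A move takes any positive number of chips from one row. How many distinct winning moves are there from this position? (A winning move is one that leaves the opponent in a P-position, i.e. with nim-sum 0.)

Write each in binary and XOR column by column:
  1101  (13)
  0110  (6)
  1010  (10)
  1001  (9)
  0111  (7)
  0001  (1)
  ----
  1110  (14)
The overall nim-sum is X = 14. A row of size p has a winning move iff p XOR X < p (reduce it to p XOR X).
  13: 13 XOR 14 = 3 < 13 — winning move (to 3).
  6: 6 XOR 14 = 8 ≥ 6 — no move.
  10: 10 XOR 14 = 4 < 10 — winning move (to 4).
  9: 9 XOR 14 = 7 < 9 — winning move (to 7).
  7: 7 XOR 14 = 9 ≥ 7 — no move.
  1: 1 XOR 14 = 15 ≥ 1 — no move.
That gives 3 winning moves.

3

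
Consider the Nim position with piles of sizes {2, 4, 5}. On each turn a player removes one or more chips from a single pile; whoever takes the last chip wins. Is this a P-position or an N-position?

Write each in binary and XOR column by column:
  010  (2)
  100  (4)
  101  (5)
  ---
  011  (3)
The nim-sum is 3 ≠ 0, so this is an N-position: the player to move can win.

N-position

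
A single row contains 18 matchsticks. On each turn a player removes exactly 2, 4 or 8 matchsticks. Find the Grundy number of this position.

Compute g(0), g(1), … for moves {2, 4, 8}:
k:     0  1  2  3  4  5  6  7  8  9 10 11 12 13 14 15 16 17 18
g(k):  0  0  1  1  2  2  0  0  1  1  2  2  0  0  1  1  2  2  0
So g(18) = 0.

0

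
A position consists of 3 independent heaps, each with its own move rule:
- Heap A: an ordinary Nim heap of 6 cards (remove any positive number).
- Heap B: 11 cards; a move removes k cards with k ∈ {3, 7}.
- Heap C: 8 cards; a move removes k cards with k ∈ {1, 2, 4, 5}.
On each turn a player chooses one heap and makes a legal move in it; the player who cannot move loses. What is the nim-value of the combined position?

4

Heap A is a plain Nim heap of size 6, so its Grundy value is 6.
Grundy values for heap B (subtraction set {3, 7}):
k:     0  1  2  3  4  5  6  7  8  9 10 11
g(k):  0  0  0  1  1  1  0  2  2  1  0  0
So g(11) = 0.
Build the Grundy sequence for heap C with g(k) = mex{g(k−s) : s ∈ {1, 2, 4, 5}, s ≤ k}:
g(0) = mex{} = 0
g(1) = mex{0} = 1
g(2) = mex{0,1} = 2
g(3) = mex{1,2} = 0
g(4) = mex{0,2} = 1
g(5) = mex{0,1} = 2
g(6) = mex{1,2} = 0
g(7) = mex{0,2} = 1
g(8) = mex{0,1} = 2
So g(8) = 2.
By the Sprague-Grundy theorem, the Grundy value of a sum of independent games is the XOR of the component values.
Combined value = 6 ⊕ 0 ⊕ 2 = 4.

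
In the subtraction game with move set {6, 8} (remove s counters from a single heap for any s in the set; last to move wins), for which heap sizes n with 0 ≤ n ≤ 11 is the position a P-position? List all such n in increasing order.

Compute g(0), g(1), … for moves {6, 8}:
g(0) = mex{} = 0
g(1) = mex{} = 0
g(2) = mex{} = 0
g(3) = mex{} = 0
g(4) = mex{} = 0
g(5) = mex{} = 0
g(6) = mex{0} = 1
g(7) = mex{0} = 1
g(8) = mex{0} = 1
g(9) = mex{0} = 1
g(10) = mex{0} = 1
g(11) = mex{0} = 1
The P-positions (g = 0) in 0..11 are 0, 1, 2, 3, 4, 5.

0, 1, 2, 3, 4, 5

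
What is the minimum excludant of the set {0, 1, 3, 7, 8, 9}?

The values 0, 1 are all present; 2 is the first non-negative integer missing from the set.

2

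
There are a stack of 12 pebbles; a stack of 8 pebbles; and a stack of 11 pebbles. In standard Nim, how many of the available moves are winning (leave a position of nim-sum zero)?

3

Compute the nim-sum pairwise:
12 XOR 8 = 4
4 XOR 11 = 15
The overall nim-sum is X = 15. A stack of size p has a winning move iff p XOR X < p (reduce it to p XOR X).
  12: 12 XOR 15 = 3 < 12 — winning move (to 3).
  8: 8 XOR 15 = 7 < 8 — winning move (to 7).
  11: 11 XOR 15 = 4 < 11 — winning move (to 4).
That gives 3 winning moves.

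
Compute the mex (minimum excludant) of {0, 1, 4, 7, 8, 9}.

2

The values 0, 1 are all present; 2 is the first non-negative integer missing from the set.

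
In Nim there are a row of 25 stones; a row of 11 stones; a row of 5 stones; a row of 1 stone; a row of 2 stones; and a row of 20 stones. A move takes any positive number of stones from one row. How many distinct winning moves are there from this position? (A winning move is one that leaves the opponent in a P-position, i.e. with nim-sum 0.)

0

Bitwise XOR of the heap sizes:
  11001  (25)
  01011  (11)
  00101  (5)
  00001  (1)
  00010  (2)
  10100  (20)
  -----
  00000  (0)
The nim-sum is already 0, so every move leaves a nonzero nim-sum — there are no winning moves.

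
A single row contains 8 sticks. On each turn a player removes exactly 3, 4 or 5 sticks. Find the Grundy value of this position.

0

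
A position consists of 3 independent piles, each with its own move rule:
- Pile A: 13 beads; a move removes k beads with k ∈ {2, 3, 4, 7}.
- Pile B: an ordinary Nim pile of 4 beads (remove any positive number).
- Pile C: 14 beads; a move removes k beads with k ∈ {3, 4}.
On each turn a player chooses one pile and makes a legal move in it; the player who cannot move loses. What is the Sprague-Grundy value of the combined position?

5

For pile A, compute g(0), g(1), … with moves {2, 3, 4, 7}:
g(0) = mex{} = 0
g(1) = mex{} = 0
g(2) = mex{0} = 1
g(3) = mex{0} = 1
g(4) = mex{0,1} = 2
g(5) = mex{0,1} = 2
g(6) = mex{1,2} = 0
g(7) = mex{0,1,2} = 3
g(8) = mex{0,2} = 1
g(9) = mex{0,1,2,3} = 4
g(10) = mex{0,1,3} = 2
g(11) = mex{1,2,3,4} = 0
g(12) = mex{1,2,4} = 0
g(13) = mex{0,2,4} = 1
So g(13) = 1.
Pile B is a plain Nim pile of size 4, so its Grundy value is 4.
For pile C, compute g(0), g(1), … with moves {3, 4}:
k:     0  1  2  3  4  5  6  7  8  9 10 11 12 13 14
g(k):  0  0  0  1  1  1  2  0  0  0  1  1  1  2  0
So g(14) = 0.
The value of a disjunctive sum is the nim-sum of the parts.
Combined value = 1 XOR 4 XOR 0 = 5.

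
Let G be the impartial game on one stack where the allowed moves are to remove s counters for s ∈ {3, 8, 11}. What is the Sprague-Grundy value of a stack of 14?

2

Build the Grundy sequence with g(k) = mex{g(k−s) : s ∈ {3, 8, 11}, s ≤ k}:
k:     0  1  2  3  4  5  6  7  8  9 10 11 12 13 14
g(k):  0  0  0  1  1  1  0  0  2  1  1  3  2  2  2
So g(14) = 2.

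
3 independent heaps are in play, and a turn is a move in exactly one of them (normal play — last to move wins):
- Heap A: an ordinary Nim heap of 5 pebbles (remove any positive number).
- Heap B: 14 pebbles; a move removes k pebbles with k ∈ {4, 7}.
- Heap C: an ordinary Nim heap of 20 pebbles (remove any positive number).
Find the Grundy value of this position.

Heap A is a plain Nim heap of size 5, so its Grundy value is 5.
Build the Grundy sequence for heap B with g(k) = mex{g(k−s) : s ∈ {4, 7}, s ≤ k}:
k:     0  1  2  3  4  5  6  7  8  9 10 11 12 13 14
g(k):  0  0  0  0  1  1  1  1  2  2  2  0  0  0  0
So g(14) = 0.
Heap C is a plain Nim heap of size 20, so its Grundy value is 20.
The value of a disjunctive sum is the nim-sum of the parts.
Combined value = 5 ⊕ 0 ⊕ 20 = 17.

17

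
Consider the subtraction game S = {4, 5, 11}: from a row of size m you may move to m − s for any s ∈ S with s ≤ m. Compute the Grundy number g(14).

1

Build the Grundy sequence with g(k) = mex{g(k−s) : s ∈ {4, 5, 11}, s ≤ k}:
g(0) = mex{} = 0
g(1) = mex{} = 0
g(2) = mex{} = 0
g(3) = mex{} = 0
g(4) = mex{0} = 1
g(5) = mex{0} = 1
g(6) = mex{0} = 1
g(7) = mex{0} = 1
g(8) = mex{0,1} = 2
g(9) = mex{1} = 0
g(10) = mex{1} = 0
g(11) = mex{0,1} = 2
g(12) = mex{0,1,2} = 3
g(13) = mex{0,2} = 1
g(14) = mex{0} = 1
So g(14) = 1.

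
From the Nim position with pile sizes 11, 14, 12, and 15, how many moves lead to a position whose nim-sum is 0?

Compute the nim-sum pairwise:
11 XOR 14 = 5
5 XOR 12 = 9
9 XOR 15 = 6
The overall nim-sum is X = 6. A pile of size p has a winning move iff p XOR X < p (reduce it to p XOR X).
  11: 11 XOR 6 = 13 ≥ 11 — no move.
  14: 14 XOR 6 = 8 < 14 — winning move (to 8).
  12: 12 XOR 6 = 10 < 12 — winning move (to 10).
  15: 15 XOR 6 = 9 < 15 — winning move (to 9).
That gives 3 winning moves.

3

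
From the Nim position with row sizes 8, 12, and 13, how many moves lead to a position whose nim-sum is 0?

3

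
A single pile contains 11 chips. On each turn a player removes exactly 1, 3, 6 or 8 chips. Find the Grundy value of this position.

0

Build the Grundy sequence with g(k) = mex{g(k−s) : s ∈ {1, 3, 6, 8}, s ≤ k}:
k:     0  1  2  3  4  5  6  7  8  9 10 11
g(k):  0  1  0  1  0  1  2  3  2  0  1  0
So g(11) = 0.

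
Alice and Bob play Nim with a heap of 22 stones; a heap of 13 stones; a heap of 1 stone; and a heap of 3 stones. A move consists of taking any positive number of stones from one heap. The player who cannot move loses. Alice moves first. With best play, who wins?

Alice wins

Nim-sum: 22 ^ 13 ^ 1 ^ 3 = 25.
The nim-sum is 25 ≠ 0, so this is an N-position: the player to move can win; Alice has a winning move.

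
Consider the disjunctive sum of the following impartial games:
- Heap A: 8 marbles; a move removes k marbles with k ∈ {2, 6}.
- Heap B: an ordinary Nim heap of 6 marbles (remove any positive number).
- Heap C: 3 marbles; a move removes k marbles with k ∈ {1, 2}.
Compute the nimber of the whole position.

Grundy values for heap A (subtraction set {2, 6}):
k:     0  1  2  3  4  5  6  7  8
g(k):  0  0  1  1  0  0  1  1  0
So g(8) = 0.
Heap B is a plain Nim heap of size 6, so its Grundy value is 6.
Build the Grundy sequence for heap C with g(k) = mex{g(k−s) : s ∈ {1, 2}, s ≤ k}:
k:     0  1  2  3
g(k):  0  1  2  0
So g(3) = 0.
The value of a disjunctive sum is the nim-sum of the parts.
Combined value = 0 XOR 6 XOR 0 = 6.

6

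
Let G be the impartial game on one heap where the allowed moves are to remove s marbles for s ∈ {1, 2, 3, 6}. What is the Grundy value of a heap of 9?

1

Grundy values for subtraction set {1, 2, 3, 6}:
k:     0  1  2  3  4  5  6  7  8  9
g(k):  0  1  2  3  0  1  2  3  0  1
So g(9) = 1.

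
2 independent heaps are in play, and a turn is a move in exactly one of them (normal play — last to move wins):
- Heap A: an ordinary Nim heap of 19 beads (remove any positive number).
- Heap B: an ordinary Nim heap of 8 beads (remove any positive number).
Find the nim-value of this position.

Heap A is a plain Nim heap of size 19, so its Grundy value is 19.
Heap B is a plain Nim heap of size 8, so its Grundy value is 8.
By the Sprague-Grundy theorem, the Grundy value of a sum of independent games is the XOR of the component values.
Combined value = 19 XOR 8 = 27.

27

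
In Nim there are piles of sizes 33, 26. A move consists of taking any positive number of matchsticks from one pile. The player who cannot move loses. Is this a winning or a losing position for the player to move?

Bitwise XOR of the heap sizes:
  100001  (33)
  011010  (26)
  ------
  111011  (59)
The nim-sum is 59 ≠ 0, so this is an N-position: the player to move can win.

Winning position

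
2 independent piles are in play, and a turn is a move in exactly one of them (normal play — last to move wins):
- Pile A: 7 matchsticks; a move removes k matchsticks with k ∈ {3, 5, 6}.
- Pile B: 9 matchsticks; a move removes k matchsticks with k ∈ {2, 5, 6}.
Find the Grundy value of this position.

0

Grundy values for pile A (subtraction set {3, 5, 6}):
k:     0  1  2  3  4  5  6  7
g(k):  0  0  0  1  1  1  2  2
So g(7) = 2.
For pile B, compute g(0), g(1), … with moves {2, 5, 6}:
k:     0  1  2  3  4  5  6  7  8  9
g(k):  0  0  1  1  0  2  1  3  0  2
So g(9) = 2.
The value of a disjunctive sum is the nim-sum of the parts.
Combined value = 2 ⊕ 2 = 0.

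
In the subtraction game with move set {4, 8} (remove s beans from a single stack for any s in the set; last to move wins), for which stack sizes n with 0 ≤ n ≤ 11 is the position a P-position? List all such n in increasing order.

Compute g(0), g(1), … for moves {4, 8}:
k:     0  1  2  3  4  5  6  7  8  9 10 11
g(k):  0  0  0  0  1  1  1  1  2  2  2  2
The P-positions (g = 0) in 0..11 are 0, 1, 2, 3.

0, 1, 2, 3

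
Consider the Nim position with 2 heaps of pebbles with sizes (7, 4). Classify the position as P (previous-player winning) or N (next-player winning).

N-position

Compute the nim-sum pairwise:
7 ^ 4 = 3
The nim-sum is 3 ≠ 0, so this is an N-position: the player to move can win.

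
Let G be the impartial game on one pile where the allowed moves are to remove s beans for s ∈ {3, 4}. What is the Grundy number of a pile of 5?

Compute g(0), g(1), … for moves {3, 4}:
k:     0  1  2  3  4  5
g(k):  0  0  0  1  1  1
So g(5) = 1.

1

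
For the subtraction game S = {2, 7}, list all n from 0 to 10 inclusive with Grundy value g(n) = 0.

0, 1, 4, 5, 9, 10

Compute g(0), g(1), … for moves {2, 7}:
g(0) = mex{} = 0
g(1) = mex{} = 0
g(2) = mex{0} = 1
g(3) = mex{0} = 1
g(4) = mex{1} = 0
g(5) = mex{1} = 0
g(6) = mex{0} = 1
g(7) = mex{0} = 1
g(8) = mex{0,1} = 2
g(9) = mex{1} = 0
g(10) = mex{1,2} = 0
The P-positions (g = 0) in 0..10 are 0, 1, 4, 5, 9, 10.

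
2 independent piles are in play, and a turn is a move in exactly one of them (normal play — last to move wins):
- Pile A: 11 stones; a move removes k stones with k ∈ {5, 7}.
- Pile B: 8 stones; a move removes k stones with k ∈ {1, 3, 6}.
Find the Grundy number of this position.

0

Build the Grundy sequence for pile A with g(k) = mex{g(k−s) : s ∈ {5, 7}, s ≤ k}:
k:     0  1  2  3  4  5  6  7  8  9 10 11
g(k):  0  0  0  0  0  1  1  1  1  1  2  2
So g(11) = 2.
For pile B, compute g(0), g(1), … with moves {1, 3, 6}:
g(0) = mex{} = 0
g(1) = mex{0} = 1
g(2) = mex{1} = 0
g(3) = mex{0} = 1
g(4) = mex{1} = 0
g(5) = mex{0} = 1
g(6) = mex{0,1} = 2
g(7) = mex{0,1,2} = 3
g(8) = mex{0,1,3} = 2
So g(8) = 2.
By the Sprague-Grundy theorem, the Grundy value of a sum of independent games is the XOR of the component values.
Combined value = 2 ⊕ 2 = 0.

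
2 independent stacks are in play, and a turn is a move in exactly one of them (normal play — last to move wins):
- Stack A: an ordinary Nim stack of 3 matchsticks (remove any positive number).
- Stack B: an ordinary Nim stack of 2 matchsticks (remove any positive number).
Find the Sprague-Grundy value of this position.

1

Stack A is a plain Nim stack of size 3, so its Grundy value is 3.
Stack B is a plain Nim stack of size 2, so its Grundy value is 2.
By the Sprague-Grundy theorem, the Grundy value of a sum of independent games is the XOR of the component values.
Combined value = 3 ⊕ 2 = 1.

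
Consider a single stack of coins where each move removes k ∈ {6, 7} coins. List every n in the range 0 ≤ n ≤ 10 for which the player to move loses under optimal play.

0, 1, 2, 3, 4, 5

Build the Grundy sequence with g(k) = mex{g(k−s) : s ∈ {6, 7}, s ≤ k}:
k:     0  1  2  3  4  5  6  7  8  9 10
g(k):  0  0  0  0  0  0  1  1  1  1  1
The P-positions (g = 0) in 0..10 are 0, 1, 2, 3, 4, 5.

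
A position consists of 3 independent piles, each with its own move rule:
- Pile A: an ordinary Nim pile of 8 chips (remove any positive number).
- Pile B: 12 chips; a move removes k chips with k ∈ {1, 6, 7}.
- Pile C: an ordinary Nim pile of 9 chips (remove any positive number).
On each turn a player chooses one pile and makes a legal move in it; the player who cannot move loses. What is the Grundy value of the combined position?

1

Pile A is a plain Nim pile of size 8, so its Grundy value is 8.
Build the Grundy sequence for pile B with g(k) = mex{g(k−s) : s ∈ {1, 6, 7}, s ≤ k}:
k:     0  1  2  3  4  5  6  7  8  9 10 11 12
g(k):  0  1  0  1  0  1  2  3  2  3  2  3  0
So g(12) = 0.
Pile C is a plain Nim pile of size 9, so its Grundy value is 9.
The value of a disjunctive sum is the nim-sum of the parts.
Combined value = 8 XOR 0 XOR 9 = 1.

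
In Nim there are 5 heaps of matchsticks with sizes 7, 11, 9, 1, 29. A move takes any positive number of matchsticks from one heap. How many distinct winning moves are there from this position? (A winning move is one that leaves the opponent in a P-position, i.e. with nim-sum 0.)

In binary:
  00111  (7)
  01011  (11)
  01001  (9)
  00001  (1)
  11101  (29)
  -----
  11001  (25)
The overall nim-sum is X = 25. A heap of size p has a winning move iff p XOR X < p (reduce it to p XOR X).
  7: 7 XOR 25 = 30 ≥ 7 — no move.
  11: 11 XOR 25 = 18 ≥ 11 — no move.
  9: 9 XOR 25 = 16 ≥ 9 — no move.
  1: 1 XOR 25 = 24 ≥ 1 — no move.
  29: 29 XOR 25 = 4 < 29 — winning move (to 4).
That gives 1 winning move.

1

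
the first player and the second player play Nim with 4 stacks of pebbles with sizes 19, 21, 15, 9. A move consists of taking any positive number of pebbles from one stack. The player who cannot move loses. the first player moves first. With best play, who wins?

the second player wins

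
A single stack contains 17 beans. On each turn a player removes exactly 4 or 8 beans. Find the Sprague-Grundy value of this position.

1

Compute g(0), g(1), … for moves {4, 8}:
k:     0  1  2  3  4  5  6  7  8  9 10 11 12 13 14 15 16 17
g(k):  0  0  0  0  1  1  1  1  2  2  2  2  0  0  0  0  1  1
So g(17) = 1.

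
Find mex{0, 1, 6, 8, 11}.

The values 0, 1 are all present; 2 is the first non-negative integer missing from the set.

2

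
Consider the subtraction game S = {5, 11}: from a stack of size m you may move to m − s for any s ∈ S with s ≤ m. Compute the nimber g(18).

Build the Grundy sequence with g(k) = mex{g(k−s) : s ∈ {5, 11}, s ≤ k}:
k:     0  1  2  3  4  5  6  7  8  9 10 11 12 13 14 15 16 17 18
g(k):  0  0  0  0  0  1  1  1  1  1  0  2  2  2  2  1  0  0  0
So g(18) = 0.

0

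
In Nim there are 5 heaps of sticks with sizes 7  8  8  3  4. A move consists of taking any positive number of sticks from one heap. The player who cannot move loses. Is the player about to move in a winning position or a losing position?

Losing position

Compute the nim-sum pairwise:
7 ^ 8 = 15
15 ^ 8 = 7
7 ^ 3 = 4
4 ^ 4 = 0
The nim-sum is 0, so this is a P-position: the player to move is in a losing position under optimal play.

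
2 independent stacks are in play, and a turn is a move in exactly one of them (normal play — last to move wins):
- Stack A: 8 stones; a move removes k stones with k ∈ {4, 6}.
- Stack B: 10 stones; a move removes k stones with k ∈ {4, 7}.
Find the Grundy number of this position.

0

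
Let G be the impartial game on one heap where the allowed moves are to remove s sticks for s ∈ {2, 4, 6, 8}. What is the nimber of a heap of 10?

0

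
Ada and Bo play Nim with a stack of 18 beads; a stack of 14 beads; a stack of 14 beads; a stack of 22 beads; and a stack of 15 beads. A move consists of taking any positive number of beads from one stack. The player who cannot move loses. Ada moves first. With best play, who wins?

Ada wins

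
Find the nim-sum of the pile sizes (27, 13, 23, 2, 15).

Compute the nim-sum pairwise:
27 ^ 13 = 22
22 ^ 23 = 1
1 ^ 2 = 3
3 ^ 15 = 12

12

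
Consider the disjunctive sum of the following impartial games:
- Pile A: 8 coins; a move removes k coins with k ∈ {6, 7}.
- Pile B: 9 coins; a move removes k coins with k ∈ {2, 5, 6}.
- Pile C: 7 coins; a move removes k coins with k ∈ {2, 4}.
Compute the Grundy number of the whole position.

Build the Grundy sequence for pile A with g(k) = mex{g(k−s) : s ∈ {6, 7}, s ≤ k}:
g(0) = mex{} = 0
g(1) = mex{} = 0
g(2) = mex{} = 0
g(3) = mex{} = 0
g(4) = mex{} = 0
g(5) = mex{} = 0
g(6) = mex{0} = 1
g(7) = mex{0} = 1
g(8) = mex{0} = 1
So g(8) = 1.
Grundy values for pile B (subtraction set {2, 5, 6}):
g(0) = mex{} = 0
g(1) = mex{} = 0
g(2) = mex{0} = 1
g(3) = mex{0} = 1
g(4) = mex{1} = 0
g(5) = mex{0,1} = 2
g(6) = mex{0} = 1
g(7) = mex{0,1,2} = 3
g(8) = mex{1} = 0
g(9) = mex{0,1,3} = 2
So g(9) = 2.
Build the Grundy sequence for pile C with g(k) = mex{g(k−s) : s ∈ {2, 4}, s ≤ k}:
k:     0  1  2  3  4  5  6  7
g(k):  0  0  1  1  2  2  0  0
So g(7) = 0.
The value of a disjunctive sum is the nim-sum of the parts.
Combined value = 1 ⊕ 2 ⊕ 0 = 3.

3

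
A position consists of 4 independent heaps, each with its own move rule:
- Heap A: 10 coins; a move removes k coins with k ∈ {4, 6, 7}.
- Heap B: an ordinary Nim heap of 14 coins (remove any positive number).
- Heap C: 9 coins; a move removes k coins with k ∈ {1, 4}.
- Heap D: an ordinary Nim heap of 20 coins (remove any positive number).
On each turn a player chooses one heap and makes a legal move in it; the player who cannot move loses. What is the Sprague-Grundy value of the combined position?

26

Grundy values for heap A (subtraction set {4, 6, 7}):
g(0) = mex{} = 0
g(1) = mex{} = 0
g(2) = mex{} = 0
g(3) = mex{} = 0
g(4) = mex{0} = 1
g(5) = mex{0} = 1
g(6) = mex{0} = 1
g(7) = mex{0} = 1
g(8) = mex{0,1} = 2
g(9) = mex{0,1} = 2
g(10) = mex{0,1} = 2
So g(10) = 2.
Heap B is a plain Nim heap of size 14, so its Grundy value is 14.
Grundy values for heap C (subtraction set {1, 4}):
k:     0  1  2  3  4  5  6  7  8  9
g(k):  0  1  0  1  2  0  1  0  1  2
So g(9) = 2.
Heap D is a plain Nim heap of size 20, so its Grundy value is 20.
By the Sprague-Grundy theorem, the Grundy value of a sum of independent games is the XOR of the component values.
Combined value = 2 XOR 14 XOR 2 XOR 20 = 26.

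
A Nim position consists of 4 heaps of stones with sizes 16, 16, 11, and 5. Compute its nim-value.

14

Compute the nim-sum pairwise:
16 ⊕ 16 = 0
0 ⊕ 11 = 11
11 ⊕ 5 = 14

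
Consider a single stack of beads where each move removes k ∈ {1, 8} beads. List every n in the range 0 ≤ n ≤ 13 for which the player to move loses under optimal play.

Build the Grundy sequence with g(k) = mex{g(k−s) : s ∈ {1, 8}, s ≤ k}:
k:     0  1  2  3  4  5  6  7  8  9 10 11 12 13
g(k):  0  1  0  1  0  1  0  1  2  0  1  0  1  0
The P-positions (g = 0) in 0..13 are 0, 2, 4, 6, 9, 11, 13.

0, 2, 4, 6, 9, 11, 13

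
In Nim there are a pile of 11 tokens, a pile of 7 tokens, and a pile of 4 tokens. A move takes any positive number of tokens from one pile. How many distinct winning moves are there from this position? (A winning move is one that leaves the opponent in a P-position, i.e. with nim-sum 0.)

Nim-sum: 11 ^ 7 ^ 4 = 8.
The overall nim-sum is X = 8. A pile of size p has a winning move iff p XOR X < p (reduce it to p XOR X).
  11: 11 XOR 8 = 3 < 11 — winning move (to 3).
  7: 7 XOR 8 = 15 ≥ 7 — no move.
  4: 4 XOR 8 = 12 ≥ 4 — no move.
That gives 1 winning move.

1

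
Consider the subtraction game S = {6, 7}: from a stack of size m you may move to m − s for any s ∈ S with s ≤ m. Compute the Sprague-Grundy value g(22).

Grundy values for subtraction set {6, 7}:
k:     0  1  2  3  4  5  6  7  8  9 10 11 12 13 14 15 16 17 18 19 20 21 22
g(k):  0  0  0  0  0  0  1  1  1  1  1  1  2  0  0  0  0  0  0  1  1  1  1
So g(22) = 1.

1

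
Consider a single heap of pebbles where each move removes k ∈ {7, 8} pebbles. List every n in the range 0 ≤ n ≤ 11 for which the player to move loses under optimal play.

Compute g(0), g(1), … for moves {7, 8}:
k:     0  1  2  3  4  5  6  7  8  9 10 11
g(k):  0  0  0  0  0  0  0  1  1  1  1  1
The P-positions (g = 0) in 0..11 are 0, 1, 2, 3, 4, 5, 6.

0, 1, 2, 3, 4, 5, 6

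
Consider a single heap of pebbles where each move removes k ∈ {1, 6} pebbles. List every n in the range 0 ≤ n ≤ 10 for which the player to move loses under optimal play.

Compute g(0), g(1), … for moves {1, 6}:
k:     0  1  2  3  4  5  6  7  8  9 10
g(k):  0  1  0  1  0  1  2  0  1  0  1
The P-positions (g = 0) in 0..10 are 0, 2, 4, 7, 9.

0, 2, 4, 7, 9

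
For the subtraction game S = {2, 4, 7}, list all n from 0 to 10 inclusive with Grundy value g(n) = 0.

Grundy values for subtraction set {2, 4, 7}:
k:     0  1  2  3  4  5  6  7  8  9 10
g(k):  0  0  1  1  2  2  0  3  1  0  2
The P-positions (g = 0) in 0..10 are 0, 1, 6, 9.

0, 1, 6, 9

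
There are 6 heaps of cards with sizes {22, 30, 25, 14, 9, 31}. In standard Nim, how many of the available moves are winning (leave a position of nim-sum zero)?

5

Bitwise XOR of the heap sizes:
  10110  (22)
  11110  (30)
  11001  (25)
  01110  (14)
  01001  (9)
  11111  (31)
  -----
  01001  (9)
The overall nim-sum is X = 9. A heap of size p has a winning move iff p XOR X < p (reduce it to p XOR X).
  22: 22 XOR 9 = 31 ≥ 22 — no move.
  30: 30 XOR 9 = 23 < 30 — winning move (to 23).
  25: 25 XOR 9 = 16 < 25 — winning move (to 16).
  14: 14 XOR 9 = 7 < 14 — winning move (to 7).
  9: 9 XOR 9 = 0 < 9 — winning move (to 0).
  31: 31 XOR 9 = 22 < 31 — winning move (to 22).
That gives 5 winning moves.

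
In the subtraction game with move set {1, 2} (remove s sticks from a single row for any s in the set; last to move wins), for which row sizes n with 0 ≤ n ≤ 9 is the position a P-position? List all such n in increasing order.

Build the Grundy sequence with g(k) = mex{g(k−s) : s ∈ {1, 2}, s ≤ k}:
k:     0  1  2  3  4  5  6  7  8  9
g(k):  0  1  2  0  1  2  0  1  2  0
The P-positions (g = 0) in 0..9 are 0, 3, 6, 9.

0, 3, 6, 9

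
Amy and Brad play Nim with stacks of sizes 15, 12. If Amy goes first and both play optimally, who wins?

Amy wins

Compute the nim-sum pairwise:
15 ^ 12 = 3
The nim-sum is 3 ≠ 0, so this is an N-position: the player to move can win; Amy has a winning move.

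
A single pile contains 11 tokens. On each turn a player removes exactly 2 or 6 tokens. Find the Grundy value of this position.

Compute g(0), g(1), … for moves {2, 6}:
k:     0  1  2  3  4  5  6  7  8  9 10 11
g(k):  0  0  1  1  0  0  1  1  0  0  1  1
So g(11) = 1.

1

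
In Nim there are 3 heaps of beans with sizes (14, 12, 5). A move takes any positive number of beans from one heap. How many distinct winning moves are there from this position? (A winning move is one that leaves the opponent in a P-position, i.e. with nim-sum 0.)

Compute the nim-sum pairwise:
14 ^ 12 = 2
2 ^ 5 = 7
The overall nim-sum is X = 7. A heap of size p has a winning move iff p XOR X < p (reduce it to p XOR X).
  14: 14 XOR 7 = 9 < 14 — winning move (to 9).
  12: 12 XOR 7 = 11 < 12 — winning move (to 11).
  5: 5 XOR 7 = 2 < 5 — winning move (to 2).
That gives 3 winning moves.

3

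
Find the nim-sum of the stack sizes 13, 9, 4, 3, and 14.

13

Write each in binary and XOR column by column:
  1101  (13)
  1001  (9)
  0100  (4)
  0011  (3)
  1110  (14)
  ----
  1101  (13)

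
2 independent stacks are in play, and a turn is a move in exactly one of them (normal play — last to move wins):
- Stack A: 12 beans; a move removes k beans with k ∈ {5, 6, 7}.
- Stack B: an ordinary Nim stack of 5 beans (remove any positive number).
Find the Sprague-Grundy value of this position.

Build the Grundy sequence for stack A with g(k) = mex{g(k−s) : s ∈ {5, 6, 7}, s ≤ k}:
g(0) = mex{} = 0
g(1) = mex{} = 0
g(2) = mex{} = 0
g(3) = mex{} = 0
g(4) = mex{} = 0
g(5) = mex{0} = 1
g(6) = mex{0} = 1
g(7) = mex{0} = 1
g(8) = mex{0} = 1
g(9) = mex{0} = 1
g(10) = mex{0,1} = 2
g(11) = mex{0,1} = 2
g(12) = mex{1} = 0
So g(12) = 0.
Stack B is a plain Nim stack of size 5, so its Grundy value is 5.
The value of a disjunctive sum is the nim-sum of the parts.
Combined value = 0 XOR 5 = 5.

5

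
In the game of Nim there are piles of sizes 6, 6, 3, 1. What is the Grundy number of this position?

2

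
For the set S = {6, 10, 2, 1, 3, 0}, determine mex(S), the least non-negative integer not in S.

4

The values 0, 1, 2, 3 are all present; 4 is the first non-negative integer missing from the set.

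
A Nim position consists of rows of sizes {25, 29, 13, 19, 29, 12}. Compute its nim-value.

Write each in binary and XOR column by column:
  11001  (25)
  11101  (29)
  01101  (13)
  10011  (19)
  11101  (29)
  01100  (12)
  -----
  01011  (11)

11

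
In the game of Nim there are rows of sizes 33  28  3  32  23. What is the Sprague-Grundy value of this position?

9

Compute the nim-sum pairwise:
33 ⊕ 28 = 61
61 ⊕ 3 = 62
62 ⊕ 32 = 30
30 ⊕ 23 = 9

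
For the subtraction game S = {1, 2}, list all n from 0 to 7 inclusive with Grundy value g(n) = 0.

0, 3, 6

Grundy values for subtraction set {1, 2}:
g(0) = mex{} = 0
g(1) = mex{0} = 1
g(2) = mex{0,1} = 2
g(3) = mex{1,2} = 0
g(4) = mex{0,2} = 1
g(5) = mex{0,1} = 2
g(6) = mex{1,2} = 0
g(7) = mex{0,2} = 1
The P-positions (g = 0) in 0..7 are 0, 3, 6.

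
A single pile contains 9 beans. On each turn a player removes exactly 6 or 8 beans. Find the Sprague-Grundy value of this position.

1

Grundy values for subtraction set {6, 8}:
g(0) = mex{} = 0
g(1) = mex{} = 0
g(2) = mex{} = 0
g(3) = mex{} = 0
g(4) = mex{} = 0
g(5) = mex{} = 0
g(6) = mex{0} = 1
g(7) = mex{0} = 1
g(8) = mex{0} = 1
g(9) = mex{0} = 1
So g(9) = 1.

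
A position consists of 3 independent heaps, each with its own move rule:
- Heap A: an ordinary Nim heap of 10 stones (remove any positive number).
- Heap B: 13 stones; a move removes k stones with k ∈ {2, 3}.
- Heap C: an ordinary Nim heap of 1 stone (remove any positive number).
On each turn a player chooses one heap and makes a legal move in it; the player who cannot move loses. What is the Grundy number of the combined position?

10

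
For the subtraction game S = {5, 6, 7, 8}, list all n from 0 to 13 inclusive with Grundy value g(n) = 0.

Compute g(0), g(1), … for moves {5, 6, 7, 8}:
k:     0  1  2  3  4  5  6  7  8  9 10 11 12 13
g(k):  0  0  0  0  0  1  1  1  1  1  2  2  2  0
The P-positions (g = 0) in 0..13 are 0, 1, 2, 3, 4, 13.

0, 1, 2, 3, 4, 13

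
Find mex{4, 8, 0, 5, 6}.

0 is in the set but 1 is not, so the mex is 1.

1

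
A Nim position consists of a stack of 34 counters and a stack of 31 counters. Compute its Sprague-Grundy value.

61

Compute the nim-sum pairwise:
34 ^ 31 = 61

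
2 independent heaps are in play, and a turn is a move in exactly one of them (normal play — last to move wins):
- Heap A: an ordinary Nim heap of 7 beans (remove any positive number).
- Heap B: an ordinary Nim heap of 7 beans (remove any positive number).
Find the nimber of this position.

Heap A is a plain Nim heap of size 7, so its Grundy value is 7.
Heap B is a plain Nim heap of size 7, so its Grundy value is 7.
By the Sprague-Grundy theorem, the Grundy value of a sum of independent games is the XOR of the component values.
Combined value = 7 ⊕ 7 = 0.

0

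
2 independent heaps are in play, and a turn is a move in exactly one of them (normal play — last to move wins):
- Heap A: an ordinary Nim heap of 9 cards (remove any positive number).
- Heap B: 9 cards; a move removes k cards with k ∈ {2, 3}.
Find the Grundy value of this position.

11

Heap A is a plain Nim heap of size 9, so its Grundy value is 9.
Build the Grundy sequence for heap B with g(k) = mex{g(k−s) : s ∈ {2, 3}, s ≤ k}:
k:     0  1  2  3  4  5  6  7  8  9
g(k):  0  0  1  1  2  0  0  1  1  2
So g(9) = 2.
The value of a disjunctive sum is the nim-sum of the parts.
Combined value = 9 ⊕ 2 = 11.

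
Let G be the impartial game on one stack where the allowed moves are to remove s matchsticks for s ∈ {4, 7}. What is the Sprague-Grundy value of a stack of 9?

2

Compute g(0), g(1), … for moves {4, 7}:
k:     0  1  2  3  4  5  6  7  8  9
g(k):  0  0  0  0  1  1  1  1  2  2
So g(9) = 2.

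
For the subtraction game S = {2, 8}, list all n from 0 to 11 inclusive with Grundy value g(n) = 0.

0, 1, 4, 5, 10, 11

Build the Grundy sequence with g(k) = mex{g(k−s) : s ∈ {2, 8}, s ≤ k}:
k:     0  1  2  3  4  5  6  7  8  9 10 11
g(k):  0  0  1  1  0  0  1  1  2  2  0  0
The P-positions (g = 0) in 0..11 are 0, 1, 4, 5, 10, 11.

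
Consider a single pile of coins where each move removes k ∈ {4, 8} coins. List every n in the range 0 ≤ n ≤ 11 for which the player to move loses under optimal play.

0, 1, 2, 3

Build the Grundy sequence with g(k) = mex{g(k−s) : s ∈ {4, 8}, s ≤ k}:
k:     0  1  2  3  4  5  6  7  8  9 10 11
g(k):  0  0  0  0  1  1  1  1  2  2  2  2
The P-positions (g = 0) in 0..11 are 0, 1, 2, 3.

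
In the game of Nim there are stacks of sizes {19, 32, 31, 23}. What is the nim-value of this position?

59

Nim-sum: 19 XOR 32 XOR 31 XOR 23 = 59.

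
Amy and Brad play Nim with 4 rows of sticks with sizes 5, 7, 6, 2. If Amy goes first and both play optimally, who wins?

Amy wins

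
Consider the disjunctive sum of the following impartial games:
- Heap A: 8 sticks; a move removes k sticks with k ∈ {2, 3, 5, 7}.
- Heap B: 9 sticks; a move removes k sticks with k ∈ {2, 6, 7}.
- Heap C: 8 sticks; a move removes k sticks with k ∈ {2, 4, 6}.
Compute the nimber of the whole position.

4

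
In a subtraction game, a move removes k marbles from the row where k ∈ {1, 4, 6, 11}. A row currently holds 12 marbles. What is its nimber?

Grundy values for subtraction set {1, 4, 6, 11}:
k:     0  1  2  3  4  5  6  7  8  9 10 11 12
g(k):  0  1  0  1  2  0  1  0  1  2  0  1  0
So g(12) = 0.

0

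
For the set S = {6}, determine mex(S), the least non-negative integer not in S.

0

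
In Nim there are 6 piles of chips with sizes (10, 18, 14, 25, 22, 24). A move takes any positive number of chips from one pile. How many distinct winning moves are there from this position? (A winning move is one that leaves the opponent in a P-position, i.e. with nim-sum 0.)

1

In binary:
  01010  (10)
  10010  (18)
  01110  (14)
  11001  (25)
  10110  (22)
  11000  (24)
  -----
  00001  (1)
The overall nim-sum is X = 1. A pile of size p has a winning move iff p XOR X < p (reduce it to p XOR X).
  10: 10 XOR 1 = 11 ≥ 10 — no move.
  18: 18 XOR 1 = 19 ≥ 18 — no move.
  14: 14 XOR 1 = 15 ≥ 14 — no move.
  25: 25 XOR 1 = 24 < 25 — winning move (to 24).
  22: 22 XOR 1 = 23 ≥ 22 — no move.
  24: 24 XOR 1 = 25 ≥ 24 — no move.
That gives 1 winning move.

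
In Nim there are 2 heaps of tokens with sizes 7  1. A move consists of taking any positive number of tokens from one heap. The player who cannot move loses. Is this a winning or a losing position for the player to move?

Winning position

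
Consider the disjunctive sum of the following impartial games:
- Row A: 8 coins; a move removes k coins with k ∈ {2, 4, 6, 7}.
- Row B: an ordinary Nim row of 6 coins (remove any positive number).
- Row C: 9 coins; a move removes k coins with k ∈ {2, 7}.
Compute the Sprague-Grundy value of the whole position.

2

Build the Grundy sequence for row A with g(k) = mex{g(k−s) : s ∈ {2, 4, 6, 7}, s ≤ k}:
k:     0  1  2  3  4  5  6  7  8
g(k):  0  0  1  1  2  2  3  3  4
So g(8) = 4.
Row B is a plain Nim row of size 6, so its Grundy value is 6.
Build the Grundy sequence for row C with g(k) = mex{g(k−s) : s ∈ {2, 7}, s ≤ k}:
g(0) = mex{} = 0
g(1) = mex{} = 0
g(2) = mex{0} = 1
g(3) = mex{0} = 1
g(4) = mex{1} = 0
g(5) = mex{1} = 0
g(6) = mex{0} = 1
g(7) = mex{0} = 1
g(8) = mex{0,1} = 2
g(9) = mex{1} = 0
So g(9) = 0.
By the Sprague-Grundy theorem, the Grundy value of a sum of independent games is the XOR of the component values.
Combined value = 4 ⊕ 6 ⊕ 0 = 2.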